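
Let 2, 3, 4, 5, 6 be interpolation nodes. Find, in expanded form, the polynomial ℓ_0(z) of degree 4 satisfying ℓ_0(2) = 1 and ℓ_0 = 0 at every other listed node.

ℓ_0(z) = (1/24)z^4 - (3/4)z^3 + (119/24)z^2 - (57/4)z + 15

ℓ_0(z) = (z - 3)(z - 4)(z - 5)(z - 6) / [(-1)·(-2)·(-3)·(-4)]
       = (z^4 - 18z^3 + 119z^2 - 342z + 360) / (24)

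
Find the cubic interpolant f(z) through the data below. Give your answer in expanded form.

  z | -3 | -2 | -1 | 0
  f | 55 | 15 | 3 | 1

f(z) = -3z^3 - 4z^2 - 3z + 1

Newton's divided differences:
f[-3,-2] = (15 - 55) / (-2 - (-3)) = -40
f[-2,-1] = (3 - 15) / (-1 - (-2)) = -12
f[-1,0] = (1 - 3) / (0 - (-1)) = -2
f[-3,-2,-1] = (-12 - (-40)) / (-1 - (-3)) = 14
f[-2,-1,0] = (-2 - (-12)) / (0 - (-2)) = 5
f[-3,-2,-1,0] = (5 - 14) / (0 - (-3)) = -3
f(z) = 55 + (-40)·(z + 3) + 14·(z + 3)(z + 2) + (-3)·(z + 3)(z + 2)(z + 1)
Expanding: f(z) = -3z^3 - 4z^2 - 3z + 1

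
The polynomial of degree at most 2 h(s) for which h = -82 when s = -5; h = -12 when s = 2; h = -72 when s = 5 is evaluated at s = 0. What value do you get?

L_0(0) = (-2)·(-5)/[(-7)·(-10)] = 1/7
L_1(0) = (5)·(-5)/[(7)·(-3)] = 25/21
L_2(0) = (5)·(-2)/[(10)·(3)] = -1/3
Sum: (-82)·(1/7) + (-12)·(25/21) + (-72)·(-1/3) = -2

-2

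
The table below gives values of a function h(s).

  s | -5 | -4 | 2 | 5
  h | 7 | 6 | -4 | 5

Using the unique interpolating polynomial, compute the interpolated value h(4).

L_0(4) = (8)·(2)·(-1)/[(-1)·(-7)·(-10)] = 8/35
L_1(4) = (9)·(2)·(-1)/[(1)·(-6)·(-9)] = -1/3
L_2(4) = (9)·(8)·(-1)/[(7)·(6)·(-3)] = 4/7
L_3(4) = (9)·(8)·(2)/[(10)·(9)·(3)] = 8/15
Sum: 7·(8/35) + 6·(-1/3) + (-4)·(4/7) + 5·(8/15) = -2/105

-2/105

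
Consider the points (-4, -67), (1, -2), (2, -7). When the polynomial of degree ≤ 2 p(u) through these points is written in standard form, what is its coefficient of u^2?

-3

The leading coefficient equals the top divided difference p[-4,1,2].
p[-4,1] = (-2 - (-67)) / (1 - (-4)) = 13
p[1,2] = (-7 - (-2)) / (2 - 1) = -5
p[-4,1,2] = (-5 - 13) / (2 - (-4)) = -3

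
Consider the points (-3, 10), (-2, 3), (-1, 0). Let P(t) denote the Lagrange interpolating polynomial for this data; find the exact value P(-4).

L_0(-4) = (-2)·(-3)/[(-1)·(-2)] = 3
L_1(-4) = (-1)·(-3)/[(1)·(-1)] = -3
L_2(-4) = (-1)·(-2)/[(2)·(1)] = 1
Sum: 10·(3) + 3·(-3) + 0 = 21

21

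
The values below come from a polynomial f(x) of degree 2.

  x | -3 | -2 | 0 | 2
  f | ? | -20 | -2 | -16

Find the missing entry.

-41

The 3 known values determine f uniquely (degree ≤ 2).
Evaluate each Lagrange basis at x = -3:
L_0(-3) = (-3)·(-5)/[(-2)·(-4)] = 15/8
L_1(-3) = (-1)·(-5)/[(2)·(-2)] = -5/4
L_2(-3) = (-1)·(-3)/[(4)·(2)] = 3/8
Sum: (-20)·(15/8) + (-2)·(-5/4) + (-16)·(3/8) = -41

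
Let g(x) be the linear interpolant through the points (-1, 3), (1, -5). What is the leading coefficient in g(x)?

-4

The leading coefficient equals the top divided difference g[-1,1].
g[-1,1] = (-5 - 3) / (1 - (-1)) = -4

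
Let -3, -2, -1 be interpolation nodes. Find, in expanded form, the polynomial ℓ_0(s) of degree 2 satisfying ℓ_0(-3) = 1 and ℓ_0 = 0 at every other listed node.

ℓ_0(s) = (s + 2)(s + 1) / [(-1)·(-2)]
       = (s^2 + 3s + 2) / (2)

ℓ_0(s) = (1/2)s^2 + (3/2)s + 1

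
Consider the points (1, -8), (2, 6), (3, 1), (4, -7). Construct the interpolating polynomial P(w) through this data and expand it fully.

P(w) = (8/3)w^3 - (51/2)w^2 + (431/6)w - 57

Build the Lagrange basis polynomials:
L_0(w) = (w - 2)(w - 3)(w - 4) / [-6] = -(1/6)w^3 + (3/2)w^2 - (13/3)w + 4
L_1(w) = (w - 1)(w - 3)(w - 4) / [2] = (1/2)w^3 - 4w^2 + (19/2)w - 6
L_2(w) = (w - 1)(w - 2)(w - 4) / [-2] = -(1/2)w^3 + (7/2)w^2 - 7w + 4
L_3(w) = (w - 1)(w - 2)(w - 3) / [6] = (1/6)w^3 - w^2 + (11/6)w - 1
P(w) = (-8)·L_0 + 6·L_1 + 1·L_2 + (-7)·L_3
  (-8)·L_0(w) = (4/3)w^3 - 12w^2 + (104/3)w - 32
  6·L_1(w) = 3w^3 - 24w^2 + 57w - 36
  1·L_2(w) = -(1/2)w^3 + (7/2)w^2 - 7w + 4
  (-7)·L_3(w) = -(7/6)w^3 + 7w^2 - (77/6)w + 7
Adding term by term: (8/3)w^3 - (51/2)w^2 + (431/6)w - 57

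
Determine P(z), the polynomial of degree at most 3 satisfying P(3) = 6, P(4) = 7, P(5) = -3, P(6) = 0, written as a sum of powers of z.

L_0(z) = (z - 4)(z - 5)(z - 6) / [-6] = -(1/6)z^3 + (5/2)z^2 - (37/3)z + 20
L_1(z) = (z - 3)(z - 5)(z - 6) / [2] = (1/2)z^3 - 7z^2 + (63/2)z - 45
L_2(z) = (z - 3)(z - 4)(z - 6) / [-2] = -(1/2)z^3 + (13/2)z^2 - 27z + 36
L_3(z) = (z - 3)(z - 4)(z - 5) / [6] = (1/6)z^3 - 2z^2 + (47/6)z - 10
P(z) = 6·L_0 + 7·L_1 + (-3)·L_2 + 0·L_3
  6·L_0(z) = -z^3 + 15z^2 - 74z + 120
  7·L_1(z) = (7/2)z^3 - 49z^2 + (441/2)z - 315
  (-3)·L_2(z) = (3/2)z^3 - (39/2)z^2 + 81z - 108
  0·L_3(z) = 0
Adding term by term: 4z^3 - (107/2)z^2 + (455/2)z - 303

P(z) = 4z^3 - (107/2)z^2 + (455/2)z - 303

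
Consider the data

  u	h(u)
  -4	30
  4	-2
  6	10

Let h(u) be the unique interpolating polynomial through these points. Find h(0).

-2

Using Newton's divided-difference form:
h[-4,4] = (-2 - 30) / (4 - (-4)) = -4
h[4,6] = (10 - (-2)) / (6 - 4) = 6
h[-4,4,6] = (6 - (-4)) / (6 - (-4)) = 1
h(0) = 30 + (-4)·(4) + 1·(4)·(-4) = -2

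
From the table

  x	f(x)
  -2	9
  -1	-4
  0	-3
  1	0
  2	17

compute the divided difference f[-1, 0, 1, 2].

2

f[-1,0] = (-3 - (-4)) / (0 - (-1)) = 1
f[0,1] = (0 - (-3)) / (1 - 0) = 3
f[1,2] = (17 - 0) / (2 - 1) = 17
f[-1,0,1] = (3 - 1) / (1 - (-1)) = 1
f[0,1,2] = (17 - 3) / (2 - 0) = 7
f[-1,0,1,2] = (7 - 1) / (2 - (-1)) = 2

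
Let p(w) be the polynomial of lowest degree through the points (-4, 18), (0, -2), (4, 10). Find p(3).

4

Using Newton's divided-difference form:
p[-4,0] = (-2 - 18) / (0 - (-4)) = -5
p[0,4] = (10 - (-2)) / (4 - 0) = 3
p[-4,0,4] = (3 - (-5)) / (4 - (-4)) = 1
p(3) = 18 + (-5)·(7) + 1·(7)·(3) = 4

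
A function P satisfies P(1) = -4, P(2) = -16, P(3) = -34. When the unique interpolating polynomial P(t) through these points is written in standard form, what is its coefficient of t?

Build the Lagrange basis polynomials:
L_0(t) = (t - 2)(t - 3) / [2] = (1/2)t^2 - (5/2)t + 3
L_1(t) = (t - 1)(t - 3) / [-1] = -t^2 + 4t - 3
L_2(t) = (t - 1)(t - 2) / [2] = (1/2)t^2 - (3/2)t + 1
P(t) = (-4)·L_0 + (-16)·L_1 + (-34)·L_2
Only the coefficient of t is needed; take it from each L_i and combine:
(-4)·(-5/2) + (-16)·(4) + (-34)·(-3/2) = -3

-3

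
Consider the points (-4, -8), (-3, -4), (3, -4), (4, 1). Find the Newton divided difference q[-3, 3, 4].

5/7

q[-3,3] = (-4 - (-4)) / (3 - (-3)) = 0
q[3,4] = (1 - (-4)) / (4 - 3) = 5
q[-3,3,4] = (5 - 0) / (4 - (-3)) = 5/7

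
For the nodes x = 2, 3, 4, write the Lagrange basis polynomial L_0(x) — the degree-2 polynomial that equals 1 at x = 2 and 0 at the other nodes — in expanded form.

L_0(x) = (1/2)x^2 - (7/2)x + 6

L_0(x) = (x - 3)(x - 4) / [(-1)·(-2)]
       = (x^2 - 7x + 12) / (2)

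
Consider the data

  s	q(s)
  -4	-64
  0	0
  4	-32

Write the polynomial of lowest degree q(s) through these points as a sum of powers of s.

q(s) = -3s^2 + 4s

L_0(s) = s(s - 4) / [32] = (1/32)s^2 - (1/8)s
L_1(s) = (s + 4)(s - 4) / [-16] = -(1/16)s^2 + 1
L_2(s) = (s + 4)s / [32] = (1/32)s^2 + (1/8)s
q(s) = (-64)·L_0 + 0·L_1 + (-32)·L_2
  (-64)·L_0(s) = -2s^2 + 8s
  0·L_1(s) = 0
  (-32)·L_2(s) = -s^2 - 4s
Adding term by term: -3s^2 + 4s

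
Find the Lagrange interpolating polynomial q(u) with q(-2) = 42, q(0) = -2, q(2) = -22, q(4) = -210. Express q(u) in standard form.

L_0(u) = u(u - 2)(u - 4) / [-48] = -(1/48)u^3 + (1/8)u^2 - (1/6)u
L_1(u) = (u + 2)(u - 2)(u - 4) / [16] = (1/16)u^3 - (1/4)u^2 - (1/4)u + 1
L_2(u) = (u + 2)u(u - 4) / [-16] = -(1/16)u^3 + (1/8)u^2 + (1/2)u
L_3(u) = (u + 2)u(u - 2) / [48] = (1/48)u^3 - (1/12)u
q(u) = 42·L_0 + (-2)·L_1 + (-22)·L_2 + (-210)·L_3
  42·L_0(u) = -(7/8)u^3 + (21/4)u^2 - 7u
  (-2)·L_1(u) = -(1/8)u^3 + (1/2)u^2 + (1/2)u - 2
  (-22)·L_2(u) = (11/8)u^3 - (11/4)u^2 - 11u
  (-210)·L_3(u) = -(35/8)u^3 + (35/2)u
Adding term by term: -4u^3 + 3u^2 - 2

q(u) = -4u^3 + 3u^2 - 2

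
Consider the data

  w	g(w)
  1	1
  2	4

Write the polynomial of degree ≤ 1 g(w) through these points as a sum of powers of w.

g(w) = 3w - 2

Build the Lagrange basis polynomials:
L_0(w) = (w - 2) / [-1] = -w + 2
L_1(w) = (w - 1) / [1] = w - 1
g(w) = 1·L_0 + 4·L_1
  1·L_0(w) = -w + 2
  4·L_1(w) = 4w - 4
Adding term by term: 3w - 2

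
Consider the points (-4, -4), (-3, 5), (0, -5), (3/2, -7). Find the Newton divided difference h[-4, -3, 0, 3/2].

h[-4,-3] = (5 - (-4)) / (-3 - (-4)) = 9
h[-3,0] = (-5 - 5) / (0 - (-3)) = -10/3
h[0,3/2] = (-7 - (-5)) / (3/2 - 0) = -4/3
h[-4,-3,0] = (-10/3 - 9) / (0 - (-4)) = -37/12
h[-3,0,3/2] = (-4/3 - (-10/3)) / (3/2 - (-3)) = 4/9
h[-4,-3,0,3/2] = (4/9 - (-37/12)) / (3/2 - (-4)) = 127/198

127/198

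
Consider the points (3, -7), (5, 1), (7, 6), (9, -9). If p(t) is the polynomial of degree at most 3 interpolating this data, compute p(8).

33/16

Evaluate each Lagrange basis at t = 8:
L_0(8) = (3)·(1)·(-1)/[(-2)·(-4)·(-6)] = 1/16
L_1(8) = (5)·(1)·(-1)/[(2)·(-2)·(-4)] = -5/16
L_2(8) = (5)·(3)·(-1)/[(4)·(2)·(-2)] = 15/16
L_3(8) = (5)·(3)·(1)/[(6)·(4)·(2)] = 5/16
Sum: (-7)·(1/16) + 1·(-5/16) + 6·(15/16) + (-9)·(5/16) = 33/16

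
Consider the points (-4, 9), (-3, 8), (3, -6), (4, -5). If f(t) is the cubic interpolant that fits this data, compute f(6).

Evaluate each Lagrange basis at t = 6:
L_0(6) = (9)·(3)·(2)/[(-1)·(-7)·(-8)] = -27/28
L_1(6) = (10)·(3)·(2)/[(1)·(-6)·(-7)] = 10/7
L_2(6) = (10)·(9)·(2)/[(7)·(6)·(-1)] = -30/7
L_3(6) = (10)·(9)·(3)/[(8)·(7)·(1)] = 135/28
Sum: 9·(-27/28) + 8·(10/7) + (-6)·(-30/7) + (-5)·(135/28) = 61/14

61/14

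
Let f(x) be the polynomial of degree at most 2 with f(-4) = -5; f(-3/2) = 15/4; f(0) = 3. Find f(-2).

Using Newton's divided-difference form:
f[-4,-3/2] = (15/4 - (-5)) / (-3/2 - (-4)) = 7/2
f[-3/2,0] = (3 - 15/4) / (0 - (-3/2)) = -1/2
f[-4,-3/2,0] = (-1/2 - 7/2) / (0 - (-4)) = -1
f(-2) = -5 + (7/2)·(2) + (-1)·(2)·(-1/2) = 3

3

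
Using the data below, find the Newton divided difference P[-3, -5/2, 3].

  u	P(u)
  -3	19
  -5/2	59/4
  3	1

P[-3,-5/2] = (59/4 - 19) / (-5/2 - (-3)) = -17/2
P[-5/2,3] = (1 - 59/4) / (3 - (-5/2)) = -5/2
P[-3,-5/2,3] = (-5/2 - (-17/2)) / (3 - (-3)) = 1

1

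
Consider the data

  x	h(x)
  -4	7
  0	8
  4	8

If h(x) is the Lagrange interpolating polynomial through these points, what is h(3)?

Evaluate each Lagrange basis at x = 3:
L_0(3) = (3)·(-1)/[(-4)·(-8)] = -3/32
L_1(3) = (7)·(-1)/[(4)·(-4)] = 7/16
L_2(3) = (7)·(3)/[(8)·(4)] = 21/32
Sum: 7·(-3/32) + 8·(7/16) + 8·(21/32) = 259/32

259/32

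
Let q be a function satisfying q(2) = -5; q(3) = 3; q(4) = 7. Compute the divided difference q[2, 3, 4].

-2

q[2,3] = (3 - (-5)) / (3 - 2) = 8
q[3,4] = (7 - 3) / (4 - 3) = 4
q[2,3,4] = (4 - 8) / (4 - 2) = -2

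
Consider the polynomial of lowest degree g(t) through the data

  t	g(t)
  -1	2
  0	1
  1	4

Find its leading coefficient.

2

L_0(t) = t(t - 1) / [2] = (1/2)t^2 - (1/2)t
L_1(t) = (t + 1)(t - 1) / [-1] = -t^2 + 1
L_2(t) = (t + 1)t / [2] = (1/2)t^2 + (1/2)t
g(t) = 2·L_0 + 1·L_1 + 4·L_2
Only the coefficient of t^2 is needed; take it from each L_i and combine:
2·(1/2) + 1·(-1) + 4·(1/2) = 2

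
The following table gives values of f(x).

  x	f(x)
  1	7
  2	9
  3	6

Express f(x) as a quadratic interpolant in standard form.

f(x) = -(5/2)x^2 + (19/2)x

L_0(x) = (x - 2)(x - 3) / [2] = (1/2)x^2 - (5/2)x + 3
L_1(x) = (x - 1)(x - 3) / [-1] = -x^2 + 4x - 3
L_2(x) = (x - 1)(x - 2) / [2] = (1/2)x^2 - (3/2)x + 1
f(x) = 7·L_0 + 9·L_1 + 6·L_2
  7·L_0(x) = (7/2)x^2 - (35/2)x + 21
  9·L_1(x) = -9x^2 + 36x - 27
  6·L_2(x) = 3x^2 - 9x + 6
Adding term by term: -(5/2)x^2 + (19/2)x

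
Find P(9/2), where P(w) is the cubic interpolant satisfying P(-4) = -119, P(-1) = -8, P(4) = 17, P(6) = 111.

Evaluate each Lagrange basis at w = 9/2:
L_0(9/2) = (11/2)·(1/2)·(-3/2)/[(-3)·(-8)·(-10)] = 11/640
L_1(9/2) = (17/2)·(1/2)·(-3/2)/[(3)·(-5)·(-7)] = -17/280
L_2(9/2) = (17/2)·(11/2)·(-3/2)/[(8)·(5)·(-2)] = 561/640
L_3(9/2) = (17/2)·(11/2)·(1/2)/[(10)·(7)·(2)] = 187/1120
Sum: (-119)·(11/640) + (-8)·(-17/280) + 17·(561/640) + 111·(187/1120) = 255/8

255/8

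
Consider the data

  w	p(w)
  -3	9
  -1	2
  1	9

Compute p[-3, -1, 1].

7/4

p[-3,-1] = (2 - 9) / (-1 - (-3)) = -7/2
p[-1,1] = (9 - 2) / (1 - (-1)) = 7/2
p[-3,-1,1] = (7/2 - (-7/2)) / (1 - (-3)) = 7/4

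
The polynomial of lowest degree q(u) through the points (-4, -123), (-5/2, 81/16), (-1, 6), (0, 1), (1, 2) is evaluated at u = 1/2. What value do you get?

21/16

L_0(1/2) = (3)·(3/2)·(1/2)·(-1/2)/[(-3/2)·(-3)·(-4)·(-5)] = -1/80
L_1(1/2) = (9/2)·(3/2)·(1/2)·(-1/2)/[(3/2)·(-3/2)·(-5/2)·(-7/2)] = 3/35
L_2(1/2) = (9/2)·(3)·(1/2)·(-1/2)/[(3)·(3/2)·(-1)·(-2)] = -3/8
L_3(1/2) = (9/2)·(3)·(3/2)·(-1/2)/[(4)·(5/2)·(1)·(-1)] = 81/80
L_4(1/2) = (9/2)·(3)·(3/2)·(1/2)/[(5)·(7/2)·(2)·(1)] = 81/280
Sum: (-123)·(-1/80) + 81/16·(3/35) + 6·(-3/8) + 1·(81/80) + 2·(81/280) = 21/16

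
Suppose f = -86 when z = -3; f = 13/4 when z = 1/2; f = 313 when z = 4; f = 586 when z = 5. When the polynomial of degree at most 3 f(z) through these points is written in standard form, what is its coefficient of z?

Build the Lagrange basis polynomials:
L_0(z) = (z - 1/2)(z - 4)(z - 5) / [-196] = -(1/196)z^3 + (19/392)z^2 - (1/8)z + 5/98
L_1(z) = (z + 3)(z - 4)(z - 5) / [441/8] = (8/441)z^3 - (16/147)z^2 - (8/63)z + 160/147
L_2(z) = (z + 3)(z - 1/2)(z - 5) / [-49/2] = -(2/49)z^3 + (5/49)z^2 + (4/7)z - 15/49
L_3(z) = (z + 3)(z - 1/2)(z - 4) / [36] = (1/36)z^3 - (1/24)z^2 - (23/72)z + 1/6
f(z) = (-86)·L_0 + (13/4)·L_1 + 313·L_2 + 586·L_3
Only the coefficient of z is needed; take it from each L_i and combine:
(-86)·(-1/8) + (13/4)·(-8/63) + 313·(4/7) + 586·(-23/72) = 2

2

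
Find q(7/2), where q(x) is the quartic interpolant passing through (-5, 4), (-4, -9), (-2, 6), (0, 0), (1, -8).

Using Newton's divided-difference form:
q[-5,-4] = (-9 - 4) / (-4 - (-5)) = -13
q[-4,-2] = (6 - (-9)) / (-2 - (-4)) = 15/2
q[-2,0] = (0 - 6) / (0 - (-2)) = -3
q[0,1] = (-8 - 0) / (1 - 0) = -8
q[-5,-4,-2] = (15/2 - (-13)) / (-2 - (-5)) = 41/6
q[-4,-2,0] = (-3 - 15/2) / (0 - (-4)) = -21/8
q[-2,0,1] = (-8 - (-3)) / (1 - (-2)) = -5/3
q[-5,-4,-2,0] = (-21/8 - 41/6) / (0 - (-5)) = -227/120
q[-4,-2,0,1] = (-5/3 - (-21/8)) / (1 - (-4)) = 23/120
q[-5,-4,-2,0,1] = (23/120 - (-227/120)) / (1 - (-5)) = 25/72
q(7/2) = 4 + (-13)·(17/2) + (41/6)·(17/2)·(15/2) + (-227/120)·(17/2)·(15/2)·(11/2) + (25/72)·(17/2)·(15/2)·(11/2)·(7/2) = 35315/384

35315/384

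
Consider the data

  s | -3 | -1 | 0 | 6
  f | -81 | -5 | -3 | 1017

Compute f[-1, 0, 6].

24

f[-1,0] = (-3 - (-5)) / (0 - (-1)) = 2
f[0,6] = (1017 - (-3)) / (6 - 0) = 170
f[-1,0,6] = (170 - 2) / (6 - (-1)) = 24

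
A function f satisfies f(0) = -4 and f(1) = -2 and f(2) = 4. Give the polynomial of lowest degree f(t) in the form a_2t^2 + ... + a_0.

f(t) = 2t^2 - 4

L_0(t) = (t - 1)(t - 2) / [2] = (1/2)t^2 - (3/2)t + 1
L_1(t) = t(t - 2) / [-1] = -t^2 + 2t
L_2(t) = t(t - 1) / [2] = (1/2)t^2 - (1/2)t
f(t) = (-4)·L_0 + (-2)·L_1 + 4·L_2
  (-4)·L_0(t) = -2t^2 + 6t - 4
  (-2)·L_1(t) = 2t^2 - 4t
  4·L_2(t) = 2t^2 - 2t
Adding term by term: 2t^2 - 4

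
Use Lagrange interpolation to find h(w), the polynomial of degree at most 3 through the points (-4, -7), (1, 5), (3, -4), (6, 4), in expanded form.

h(w) = (127/525)w^3 - (69/70)w^2 - (3887/1050)w + 1653/175

Build the Lagrange basis polynomials:
L_0(w) = (w - 1)(w - 3)(w - 6) / [-350] = -(1/350)w^3 + (1/35)w^2 - (27/350)w + 9/175
L_1(w) = (w + 4)(w - 3)(w - 6) / [50] = (1/50)w^3 - (1/10)w^2 - (9/25)w + 36/25
L_2(w) = (w + 4)(w - 1)(w - 6) / [-42] = -(1/42)w^3 + (1/14)w^2 + (11/21)w - 4/7
L_3(w) = (w + 4)(w - 1)(w - 3) / [150] = (1/150)w^3 - (13/150)w + 2/25
h(w) = (-7)·L_0 + 5·L_1 + (-4)·L_2 + 4·L_3
  (-7)·L_0(w) = (1/50)w^3 - (1/5)w^2 + (27/50)w - 9/25
  5·L_1(w) = (1/10)w^3 - (1/2)w^2 - (9/5)w + 36/5
  (-4)·L_2(w) = (2/21)w^3 - (2/7)w^2 - (44/21)w + 16/7
  4·L_3(w) = (2/75)w^3 - (26/75)w + 8/25
Adding term by term: (127/525)w^3 - (69/70)w^2 - (3887/1050)w + 1653/175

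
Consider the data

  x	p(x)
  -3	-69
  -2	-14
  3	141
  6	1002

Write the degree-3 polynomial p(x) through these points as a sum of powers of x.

p(x) = 4x^3 + 4x^2 - x

Newton's divided differences:
p[-3,-2] = (-14 - (-69)) / (-2 - (-3)) = 55
p[-2,3] = (141 - (-14)) / (3 - (-2)) = 31
p[3,6] = (1002 - 141) / (6 - 3) = 287
p[-3,-2,3] = (31 - 55) / (3 - (-3)) = -4
p[-2,3,6] = (287 - 31) / (6 - (-2)) = 32
p[-3,-2,3,6] = (32 - (-4)) / (6 - (-3)) = 4
p(x) = -69 + 55·(x + 3) + (-4)·(x + 3)(x + 2) + 4·(x + 3)(x + 2)(x - 3)
Expanding: p(x) = 4x^3 + 4x^2 - x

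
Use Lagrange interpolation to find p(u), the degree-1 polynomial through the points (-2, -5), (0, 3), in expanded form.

L_0(u) = u / [-2] = -(1/2)u
L_1(u) = (u + 2) / [2] = (1/2)u + 1
p(u) = (-5)·L_0 + 3·L_1
  (-5)·L_0(u) = (5/2)u
  3·L_1(u) = (3/2)u + 3
Adding term by term: 4u + 3

p(u) = 4u + 3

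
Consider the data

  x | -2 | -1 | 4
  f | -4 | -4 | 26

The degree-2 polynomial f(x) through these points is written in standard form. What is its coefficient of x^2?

1

Build the Lagrange basis polynomials:
L_0(x) = (x + 1)(x - 4) / [6] = (1/6)x^2 - (1/2)x - 2/3
L_1(x) = (x + 2)(x - 4) / [-5] = -(1/5)x^2 + (2/5)x + 8/5
L_2(x) = (x + 2)(x + 1) / [30] = (1/30)x^2 + (1/10)x + 1/15
f(x) = (-4)·L_0 + (-4)·L_1 + 26·L_2
Only the coefficient of x^2 is needed; take it from each L_i and combine:
(-4)·(1/6) + (-4)·(-1/5) + 26·(1/30) = 1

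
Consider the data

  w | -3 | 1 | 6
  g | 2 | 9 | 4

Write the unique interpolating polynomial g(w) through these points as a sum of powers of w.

L_0(w) = (w - 1)(w - 6) / [36] = (1/36)w^2 - (7/36)w + 1/6
L_1(w) = (w + 3)(w - 6) / [-20] = -(1/20)w^2 + (3/20)w + 9/10
L_2(w) = (w + 3)(w - 1) / [45] = (1/45)w^2 + (2/45)w - 1/15
g(w) = 2·L_0 + 9·L_1 + 4·L_2
  2·L_0(w) = (1/18)w^2 - (7/18)w + 1/3
  9·L_1(w) = -(9/20)w^2 + (27/20)w + 81/10
  4·L_2(w) = (4/45)w^2 + (8/45)w - 4/15
Adding term by term: -(11/36)w^2 + (41/36)w + 49/6

g(w) = -(11/36)w^2 + (41/36)w + 49/6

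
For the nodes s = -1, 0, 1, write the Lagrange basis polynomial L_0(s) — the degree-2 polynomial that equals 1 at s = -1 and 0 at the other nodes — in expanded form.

L_0(s) = (1/2)s^2 - (1/2)s

L_0(s) = s(s - 1) / [(-1)·(-2)]
       = (s^2 - s) / (2)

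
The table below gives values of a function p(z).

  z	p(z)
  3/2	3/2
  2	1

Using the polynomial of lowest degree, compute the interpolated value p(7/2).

-1/2

Evaluate each Lagrange basis at z = 7/2:
L_0(7/2) = (3/2)/[(-1/2)] = -3
L_1(7/2) = (2)/[(1/2)] = 4
Sum: 3/2·(-3) + 1·(4) = -1/2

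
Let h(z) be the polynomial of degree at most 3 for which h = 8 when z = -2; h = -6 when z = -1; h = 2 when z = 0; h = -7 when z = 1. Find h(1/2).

33/16

Using Newton's divided-difference form:
h[-2,-1] = (-6 - 8) / (-1 - (-2)) = -14
h[-1,0] = (2 - (-6)) / (0 - (-1)) = 8
h[0,1] = (-7 - 2) / (1 - 0) = -9
h[-2,-1,0] = (8 - (-14)) / (0 - (-2)) = 11
h[-1,0,1] = (-9 - 8) / (1 - (-1)) = -17/2
h[-2,-1,0,1] = (-17/2 - 11) / (1 - (-2)) = -13/2
h(1/2) = 8 + (-14)·(5/2) + 11·(5/2)·(3/2) + (-13/2)·(5/2)·(3/2)·(1/2) = 33/16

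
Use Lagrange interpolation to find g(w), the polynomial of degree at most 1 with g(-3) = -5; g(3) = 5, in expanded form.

g(w) = (5/3)w

L_0(w) = (w - 3) / [-6] = -(1/6)w + 1/2
L_1(w) = (w + 3) / [6] = (1/6)w + 1/2
g(w) = (-5)·L_0 + 5·L_1
  (-5)·L_0(w) = (5/6)w - 5/2
  5·L_1(w) = (5/6)w + 5/2
Adding term by term: (5/3)w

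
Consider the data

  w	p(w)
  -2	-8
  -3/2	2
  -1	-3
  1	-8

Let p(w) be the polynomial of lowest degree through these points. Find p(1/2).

Evaluate each Lagrange basis at w = 1/2:
L_0(1/2) = (2)·(3/2)·(-1/2)/[(-1/2)·(-1)·(-3)] = 1
L_1(1/2) = (5/2)·(3/2)·(-1/2)/[(1/2)·(-1/2)·(-5/2)] = -3
L_2(1/2) = (5/2)·(2)·(-1/2)/[(1)·(1/2)·(-2)] = 5/2
L_3(1/2) = (5/2)·(2)·(3/2)/[(3)·(5/2)·(2)] = 1/2
Sum: (-8)·(1) + 2·(-3) + (-3)·(5/2) + (-8)·(1/2) = -51/2

-51/2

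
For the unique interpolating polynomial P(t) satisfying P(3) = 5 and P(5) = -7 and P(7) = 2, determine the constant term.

Build the Lagrange basis polynomials:
L_0(t) = (t - 5)(t - 7) / [8] = (1/8)t^2 - (3/2)t + 35/8
L_1(t) = (t - 3)(t - 7) / [-4] = -(1/4)t^2 + (5/2)t - 21/4
L_2(t) = (t - 3)(t - 5) / [8] = (1/8)t^2 - t + 15/8
P(t) = 5·L_0 + (-7)·L_1 + 2·L_2
Only the constant term is needed; take it from each L_i and combine:
5·(35/8) + (-7)·(-21/4) + 2·(15/8) = 499/8

499/8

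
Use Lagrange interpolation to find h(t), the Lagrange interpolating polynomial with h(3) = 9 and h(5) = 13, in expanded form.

h(t) = 2t + 3

Build the Lagrange basis polynomials:
L_0(t) = (t - 5) / [-2] = -(1/2)t + 5/2
L_1(t) = (t - 3) / [2] = (1/2)t - 3/2
h(t) = 9·L_0 + 13·L_1
  9·L_0(t) = -(9/2)t + 45/2
  13·L_1(t) = (13/2)t - 39/2
Adding term by term: 2t + 3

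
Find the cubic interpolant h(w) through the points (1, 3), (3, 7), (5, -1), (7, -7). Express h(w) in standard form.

L_0(w) = (w - 3)(w - 5)(w - 7) / [-48] = -(1/48)w^3 + (5/16)w^2 - (71/48)w + 35/16
L_1(w) = (w - 1)(w - 5)(w - 7) / [16] = (1/16)w^3 - (13/16)w^2 + (47/16)w - 35/16
L_2(w) = (w - 1)(w - 3)(w - 7) / [-16] = -(1/16)w^3 + (11/16)w^2 - (31/16)w + 21/16
L_3(w) = (w - 1)(w - 3)(w - 5) / [48] = (1/48)w^3 - (3/16)w^2 + (23/48)w - 5/16
h(w) = 3·L_0 + 7·L_1 + (-1)·L_2 + (-7)·L_3
  3·L_0(w) = -(1/16)w^3 + (15/16)w^2 - (71/16)w + 105/16
  7·L_1(w) = (7/16)w^3 - (91/16)w^2 + (329/16)w - 245/16
  (-1)·L_2(w) = (1/16)w^3 - (11/16)w^2 + (31/16)w - 21/16
  (-7)·L_3(w) = -(7/48)w^3 + (21/16)w^2 - (161/48)w + 35/16
Adding term by term: (7/24)w^3 - (33/8)w^2 + (353/24)w - 63/8

h(w) = (7/24)w^3 - (33/8)w^2 + (353/24)w - 63/8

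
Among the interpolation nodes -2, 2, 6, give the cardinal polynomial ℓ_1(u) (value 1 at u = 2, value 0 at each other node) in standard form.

ℓ_1(u) = -(1/16)u^2 + (1/4)u + 3/4

ℓ_1(u) = (u + 2)(u - 6) / [(4)·(-4)]
       = (u^2 - 4u - 12) / (-16)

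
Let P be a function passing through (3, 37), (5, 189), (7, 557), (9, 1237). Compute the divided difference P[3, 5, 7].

P[3,5] = (189 - 37) / (5 - 3) = 76
P[5,7] = (557 - 189) / (7 - 5) = 184
P[3,5,7] = (184 - 76) / (7 - 3) = 27

27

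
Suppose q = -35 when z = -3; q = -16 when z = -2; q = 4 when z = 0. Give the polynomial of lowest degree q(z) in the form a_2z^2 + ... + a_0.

L_0(z) = (z + 2)z / [3] = (1/3)z^2 + (2/3)z
L_1(z) = (z + 3)z / [-2] = -(1/2)z^2 - (3/2)z
L_2(z) = (z + 3)(z + 2) / [6] = (1/6)z^2 + (5/6)z + 1
q(z) = (-35)·L_0 + (-16)·L_1 + 4·L_2
  (-35)·L_0(z) = -(35/3)z^2 - (70/3)z
  (-16)·L_1(z) = 8z^2 + 24z
  4·L_2(z) = (2/3)z^2 + (10/3)z + 4
Adding term by term: -3z^2 + 4z + 4

q(z) = -3z^2 + 4z + 4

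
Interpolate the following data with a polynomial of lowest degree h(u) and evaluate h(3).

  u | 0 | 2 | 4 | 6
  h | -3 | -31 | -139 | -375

L_0(3) = (1)·(-1)·(-3)/[(-2)·(-4)·(-6)] = -1/16
L_1(3) = (3)·(-1)·(-3)/[(2)·(-2)·(-4)] = 9/16
L_2(3) = (3)·(1)·(-3)/[(4)·(2)·(-2)] = 9/16
L_3(3) = (3)·(1)·(-1)/[(6)·(4)·(2)] = -1/16
Sum: (-3)·(-1/16) + (-31)·(9/16) + (-139)·(9/16) + (-375)·(-1/16) = -72

-72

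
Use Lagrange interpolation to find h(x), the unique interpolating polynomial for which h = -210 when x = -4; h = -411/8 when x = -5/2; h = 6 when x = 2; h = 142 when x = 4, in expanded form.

h(x) = 3x^3 - 2x^2 - 4x - 2

Build the Lagrange basis polynomials:
L_0(x) = (x + 5/2)(x - 2)(x - 4) / [-72] = -(1/72)x^3 + (7/144)x^2 + (7/72)x - 5/18
L_1(x) = (x + 4)(x - 2)(x - 4) / [351/8] = (8/351)x^3 - (16/351)x^2 - (128/351)x + 256/351
L_2(x) = (x + 4)(x + 5/2)(x - 4) / [-54] = -(1/54)x^3 - (5/108)x^2 + (8/27)x + 20/27
L_3(x) = (x + 4)(x + 5/2)(x - 2) / [104] = (1/104)x^3 + (9/208)x^2 - (3/104)x - 5/26
h(x) = (-210)·L_0 + (-411/8)·L_1 + 6·L_2 + 142·L_3
  (-210)·L_0(x) = (35/12)x^3 - (245/24)x^2 - (245/12)x + 175/3
  (-411/8)·L_1(x) = -(137/117)x^3 + (274/117)x^2 + (2192/117)x - 4384/117
  6·L_2(x) = -(1/9)x^3 - (5/18)x^2 + (16/9)x + 40/9
  142·L_3(x) = (71/52)x^3 + (639/104)x^2 - (213/52)x - 355/13
Adding term by term: 3x^3 - 2x^2 - 4x - 2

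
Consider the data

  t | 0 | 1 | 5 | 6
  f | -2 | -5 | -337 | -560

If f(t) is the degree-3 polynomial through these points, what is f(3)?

-83

Evaluate each Lagrange basis at t = 3:
L_0(3) = (2)·(-2)·(-3)/[(-1)·(-5)·(-6)] = -2/5
L_1(3) = (3)·(-2)·(-3)/[(1)·(-4)·(-5)] = 9/10
L_2(3) = (3)·(2)·(-3)/[(5)·(4)·(-1)] = 9/10
L_3(3) = (3)·(2)·(-2)/[(6)·(5)·(1)] = -2/5
Sum: (-2)·(-2/5) + (-5)·(9/10) + (-337)·(9/10) + (-560)·(-2/5) = -83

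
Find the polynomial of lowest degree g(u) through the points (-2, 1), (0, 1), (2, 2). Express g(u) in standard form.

g(u) = (1/8)u^2 + (1/4)u + 1

Newton's divided differences:
g[-2,0] = (1 - 1) / (0 - (-2)) = 0
g[0,2] = (2 - 1) / (2 - 0) = 1/2
g[-2,0,2] = (1/2 - 0) / (2 - (-2)) = 1/8
g(u) = 1 + (1/8)·(u + 2)u
Expanding: g(u) = (1/8)u^2 + (1/4)u + 1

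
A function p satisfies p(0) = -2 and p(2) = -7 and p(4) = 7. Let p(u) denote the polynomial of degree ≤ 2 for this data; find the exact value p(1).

-55/8

Using Newton's divided-difference form:
p[0,2] = (-7 - (-2)) / (2 - 0) = -5/2
p[2,4] = (7 - (-7)) / (4 - 2) = 7
p[0,2,4] = (7 - (-5/2)) / (4 - 0) = 19/8
p(1) = -2 + (-5/2)·(1) + (19/8)·(1)·(-1) = -55/8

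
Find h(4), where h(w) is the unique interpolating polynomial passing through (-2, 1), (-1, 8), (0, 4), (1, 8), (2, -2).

Using Newton's divided-difference form:
h[-2,-1] = (8 - 1) / (-1 - (-2)) = 7
h[-1,0] = (4 - 8) / (0 - (-1)) = -4
h[0,1] = (8 - 4) / (1 - 0) = 4
h[1,2] = (-2 - 8) / (2 - 1) = -10
h[-2,-1,0] = (-4 - 7) / (0 - (-2)) = -11/2
h[-1,0,1] = (4 - (-4)) / (1 - (-1)) = 4
h[0,1,2] = (-10 - 4) / (2 - 0) = -7
h[-2,-1,0,1] = (4 - (-11/2)) / (1 - (-2)) = 19/6
h[-1,0,1,2] = (-7 - 4) / (2 - (-1)) = -11/3
h[-2,-1,0,1,2] = (-11/3 - 19/6) / (2 - (-2)) = -41/24
h(4) = 1 + 7·(6) + (-11/2)·(6)·(5) + (19/6)·(6)·(5)·(4) + (-41/24)·(6)·(5)·(4)·(3) = -357

-357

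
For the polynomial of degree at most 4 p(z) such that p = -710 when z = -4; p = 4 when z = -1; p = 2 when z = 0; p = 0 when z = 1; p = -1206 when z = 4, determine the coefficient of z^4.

The leading coefficient equals the top divided difference p[-4,-1,0,1,4].
p[-4,-1] = (4 - (-710)) / (-1 - (-4)) = 238
p[-1,0] = (2 - 4) / (0 - (-1)) = -2
p[0,1] = (0 - 2) / (1 - 0) = -2
p[1,4] = (-1206 - 0) / (4 - 1) = -402
p[-4,-1,0] = (-2 - 238) / (0 - (-4)) = -60
p[-1,0,1] = (-2 - (-2)) / (1 - (-1)) = 0
p[0,1,4] = (-402 - (-2)) / (4 - 0) = -100
p[-4,-1,0,1] = (0 - (-60)) / (1 - (-4)) = 12
p[-1,0,1,4] = (-100 - 0) / (4 - (-1)) = -20
p[-4,-1,0,1,4] = (-20 - 12) / (4 - (-4)) = -4

-4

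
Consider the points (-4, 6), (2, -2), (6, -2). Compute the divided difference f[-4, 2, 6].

f[-4,2] = (-2 - 6) / (2 - (-4)) = -4/3
f[2,6] = (-2 - (-2)) / (6 - 2) = 0
f[-4,2,6] = (0 - (-4/3)) / (6 - (-4)) = 2/15

2/15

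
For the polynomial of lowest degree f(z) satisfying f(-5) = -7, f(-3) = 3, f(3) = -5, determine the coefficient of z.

Build the Lagrange basis polynomials:
L_0(z) = (z + 3)(z - 3) / [16] = (1/16)z^2 - 9/16
L_1(z) = (z + 5)(z - 3) / [-12] = -(1/12)z^2 - (1/6)z + 5/4
L_2(z) = (z + 5)(z + 3) / [48] = (1/48)z^2 + (1/6)z + 5/16
f(z) = (-7)·L_0 + 3·L_1 + (-5)·L_2
Only the coefficient of z is needed; take it from each L_i and combine:
(-7)·(0) + 3·(-1/6) + (-5)·(1/6) = -4/3

-4/3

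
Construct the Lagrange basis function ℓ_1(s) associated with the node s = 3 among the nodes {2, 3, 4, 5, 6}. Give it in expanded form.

ℓ_1(s) = -(1/6)s^4 + (17/6)s^3 - (52/3)s^2 + (134/3)s - 40

ℓ_1(s) = (s - 2)(s - 4)(s - 5)(s - 6) / [(1)·(-1)·(-2)·(-3)]
       = (s^4 - 17s^3 + 104s^2 - 268s + 240) / (-6)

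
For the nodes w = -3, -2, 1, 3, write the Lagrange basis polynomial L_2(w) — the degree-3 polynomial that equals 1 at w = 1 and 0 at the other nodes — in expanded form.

L_2(w) = -(1/24)w^3 - (1/12)w^2 + (3/8)w + 3/4

L_2(w) = (w + 3)(w + 2)(w - 3) / [(4)·(3)·(-2)]
       = (w^3 + 2w^2 - 9w - 18) / (-24)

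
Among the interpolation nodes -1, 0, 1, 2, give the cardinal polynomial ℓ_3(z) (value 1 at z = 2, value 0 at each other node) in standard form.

ℓ_3(z) = (1/6)z^3 - (1/6)z

ℓ_3(z) = (z + 1)z(z - 1) / [(3)·(2)·(1)]
       = (z^3 - z) / (6)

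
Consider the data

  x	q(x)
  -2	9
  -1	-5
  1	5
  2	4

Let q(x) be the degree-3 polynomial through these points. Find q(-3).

L_0(-3) = (-2)·(-4)·(-5)/[(-1)·(-3)·(-4)] = 10/3
L_1(-3) = (-1)·(-4)·(-5)/[(1)·(-2)·(-3)] = -10/3
L_2(-3) = (-1)·(-2)·(-5)/[(3)·(2)·(-1)] = 5/3
L_3(-3) = (-1)·(-2)·(-4)/[(4)·(3)·(1)] = -2/3
Sum: 9·(10/3) + (-5)·(-10/3) + 5·(5/3) + 4·(-2/3) = 157/3

157/3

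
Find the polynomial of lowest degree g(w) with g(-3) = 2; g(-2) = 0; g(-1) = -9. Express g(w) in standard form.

Build the Lagrange basis polynomials:
L_0(w) = (w + 2)(w + 1) / [2] = (1/2)w^2 + (3/2)w + 1
L_1(w) = (w + 3)(w + 1) / [-1] = -w^2 - 4w - 3
L_2(w) = (w + 3)(w + 2) / [2] = (1/2)w^2 + (5/2)w + 3
g(w) = 2·L_0 + 0·L_1 + (-9)·L_2
  2·L_0(w) = w^2 + 3w + 2
  0·L_1(w) = 0
  (-9)·L_2(w) = -(9/2)w^2 - (45/2)w - 27
Adding term by term: -(7/2)w^2 - (39/2)w - 25

g(w) = -(7/2)w^2 - (39/2)w - 25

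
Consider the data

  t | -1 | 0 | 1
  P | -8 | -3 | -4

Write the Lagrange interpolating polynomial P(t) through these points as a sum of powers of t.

Build the Lagrange basis polynomials:
L_0(t) = t(t - 1) / [2] = (1/2)t^2 - (1/2)t
L_1(t) = (t + 1)(t - 1) / [-1] = -t^2 + 1
L_2(t) = (t + 1)t / [2] = (1/2)t^2 + (1/2)t
P(t) = (-8)·L_0 + (-3)·L_1 + (-4)·L_2
  (-8)·L_0(t) = -4t^2 + 4t
  (-3)·L_1(t) = 3t^2 - 3
  (-4)·L_2(t) = -2t^2 - 2t
Adding term by term: -3t^2 + 2t - 3

P(t) = -3t^2 + 2t - 3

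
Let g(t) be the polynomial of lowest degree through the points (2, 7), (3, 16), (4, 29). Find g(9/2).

37

Evaluate each Lagrange basis at t = 9/2:
L_0(9/2) = (3/2)·(1/2)/[(-1)·(-2)] = 3/8
L_1(9/2) = (5/2)·(1/2)/[(1)·(-1)] = -5/4
L_2(9/2) = (5/2)·(3/2)/[(2)·(1)] = 15/8
Sum: 7·(3/8) + 16·(-5/4) + 29·(15/8) = 37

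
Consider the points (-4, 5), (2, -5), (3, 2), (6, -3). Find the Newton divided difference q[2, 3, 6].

-13/6

q[2,3] = (2 - (-5)) / (3 - 2) = 7
q[3,6] = (-3 - 2) / (6 - 3) = -5/3
q[2,3,6] = (-5/3 - 7) / (6 - 2) = -13/6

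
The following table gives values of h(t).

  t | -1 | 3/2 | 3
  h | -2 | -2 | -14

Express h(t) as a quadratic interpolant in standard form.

h(t) = -2t^2 + t + 1

L_0(t) = (t - 3/2)(t - 3) / [10] = (1/10)t^2 - (9/20)t + 9/20
L_1(t) = (t + 1)(t - 3) / [-15/4] = -(4/15)t^2 + (8/15)t + 4/5
L_2(t) = (t + 1)(t - 3/2) / [6] = (1/6)t^2 - (1/12)t - 1/4
h(t) = (-2)·L_0 + (-2)·L_1 + (-14)·L_2
  (-2)·L_0(t) = -(1/5)t^2 + (9/10)t - 9/10
  (-2)·L_1(t) = (8/15)t^2 - (16/15)t - 8/5
  (-14)·L_2(t) = -(7/3)t^2 + (7/6)t + 7/2
Adding term by term: -2t^2 + t + 1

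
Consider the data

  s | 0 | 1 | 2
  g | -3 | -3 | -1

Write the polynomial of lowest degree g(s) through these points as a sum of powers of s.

g(s) = s^2 - s - 3

L_0(s) = (s - 1)(s - 2) / [2] = (1/2)s^2 - (3/2)s + 1
L_1(s) = s(s - 2) / [-1] = -s^2 + 2s
L_2(s) = s(s - 1) / [2] = (1/2)s^2 - (1/2)s
g(s) = (-3)·L_0 + (-3)·L_1 + (-1)·L_2
  (-3)·L_0(s) = -(3/2)s^2 + (9/2)s - 3
  (-3)·L_1(s) = 3s^2 - 6s
  (-1)·L_2(s) = -(1/2)s^2 + (1/2)s
Adding term by term: s^2 - s - 3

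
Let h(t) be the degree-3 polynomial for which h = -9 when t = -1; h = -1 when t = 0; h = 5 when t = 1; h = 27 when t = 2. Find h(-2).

Evaluate each Lagrange basis at t = -2:
L_0(-2) = (-2)·(-3)·(-4)/[(-1)·(-2)·(-3)] = 4
L_1(-2) = (-1)·(-3)·(-4)/[(1)·(-1)·(-2)] = -6
L_2(-2) = (-1)·(-2)·(-4)/[(2)·(1)·(-1)] = 4
L_3(-2) = (-1)·(-2)·(-3)/[(3)·(2)·(1)] = -1
Sum: (-9)·(4) + (-1)·(-6) + 5·(4) + 27·(-1) = -37

-37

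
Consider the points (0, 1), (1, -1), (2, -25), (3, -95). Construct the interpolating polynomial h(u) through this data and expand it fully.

Build the Lagrange basis polynomials:
L_0(u) = (u - 1)(u - 2)(u - 3) / [-6] = -(1/6)u^3 + u^2 - (11/6)u + 1
L_1(u) = u(u - 2)(u - 3) / [2] = (1/2)u^3 - (5/2)u^2 + 3u
L_2(u) = u(u - 1)(u - 3) / [-2] = -(1/2)u^3 + 2u^2 - (3/2)u
L_3(u) = u(u - 1)(u - 2) / [6] = (1/6)u^3 - (1/2)u^2 + (1/3)u
h(u) = 1·L_0 + (-1)·L_1 + (-25)·L_2 + (-95)·L_3
  1·L_0(u) = -(1/6)u^3 + u^2 - (11/6)u + 1
  (-1)·L_1(u) = -(1/2)u^3 + (5/2)u^2 - 3u
  (-25)·L_2(u) = (25/2)u^3 - 50u^2 + (75/2)u
  (-95)·L_3(u) = -(95/6)u^3 + (95/2)u^2 - (95/3)u
Adding term by term: -4u^3 + u^2 + u + 1

h(u) = -4u^3 + u^2 + u + 1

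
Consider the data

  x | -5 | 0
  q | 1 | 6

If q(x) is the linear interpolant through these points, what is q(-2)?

4

Evaluate each Lagrange basis at x = -2:
L_0(-2) = (-2)/[(-5)] = 2/5
L_1(-2) = (3)/[(5)] = 3/5
Sum: 1·(2/5) + 6·(3/5) = 4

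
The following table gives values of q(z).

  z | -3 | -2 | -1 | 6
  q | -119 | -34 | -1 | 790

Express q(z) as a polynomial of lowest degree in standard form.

q(z) = 4z^3 - 2z^2 - z + 4

Newton's divided differences:
q[-3,-2] = (-34 - (-119)) / (-2 - (-3)) = 85
q[-2,-1] = (-1 - (-34)) / (-1 - (-2)) = 33
q[-1,6] = (790 - (-1)) / (6 - (-1)) = 113
q[-3,-2,-1] = (33 - 85) / (-1 - (-3)) = -26
q[-2,-1,6] = (113 - 33) / (6 - (-2)) = 10
q[-3,-2,-1,6] = (10 - (-26)) / (6 - (-3)) = 4
q(z) = -119 + 85·(z + 3) + (-26)·(z + 3)(z + 2) + 4·(z + 3)(z + 2)(z + 1)
Expanding: q(z) = 4z^3 - 2z^2 - z + 4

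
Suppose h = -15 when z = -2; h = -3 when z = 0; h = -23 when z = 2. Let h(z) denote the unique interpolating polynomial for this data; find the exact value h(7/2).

-59

Using Newton's divided-difference form:
h[-2,0] = (-3 - (-15)) / (0 - (-2)) = 6
h[0,2] = (-23 - (-3)) / (2 - 0) = -10
h[-2,0,2] = (-10 - 6) / (2 - (-2)) = -4
h(7/2) = -15 + 6·(11/2) + (-4)·(11/2)·(7/2) = -59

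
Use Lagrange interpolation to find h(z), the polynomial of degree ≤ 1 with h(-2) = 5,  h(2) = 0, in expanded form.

h(z) = -(5/4)z + 5/2

Build the Lagrange basis polynomials:
L_0(z) = (z - 2) / [-4] = -(1/4)z + 1/2
L_1(z) = (z + 2) / [4] = (1/4)z + 1/2
h(z) = 5·L_0 + 0·L_1
  5·L_0(z) = -(5/4)z + 5/2
  0·L_1(z) = 0
Adding term by term: -(5/4)z + 5/2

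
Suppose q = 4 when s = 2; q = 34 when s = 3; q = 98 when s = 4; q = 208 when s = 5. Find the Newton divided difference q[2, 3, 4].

17

q[2,3] = (34 - 4) / (3 - 2) = 30
q[3,4] = (98 - 34) / (4 - 3) = 64
q[2,3,4] = (64 - 30) / (4 - 2) = 17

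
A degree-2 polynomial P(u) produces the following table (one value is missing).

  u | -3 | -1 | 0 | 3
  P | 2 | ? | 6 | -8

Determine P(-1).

The 3 known values determine P uniquely (degree ≤ 2).
Evaluate each Lagrange basis at u = -1:
L_0(-1) = (-1)·(-4)/[(-3)·(-6)] = 2/9
L_1(-1) = (2)·(-4)/[(3)·(-3)] = 8/9
L_2(-1) = (2)·(-1)/[(6)·(3)] = -1/9
Sum: 2·(2/9) + 6·(8/9) + (-8)·(-1/9) = 20/3

20/3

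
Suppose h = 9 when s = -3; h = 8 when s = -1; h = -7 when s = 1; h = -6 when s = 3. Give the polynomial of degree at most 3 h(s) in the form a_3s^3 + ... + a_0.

h(s) = (5/8)s^3 + (1/8)s^2 - (65/8)s + 3/8

L_0(s) = (s + 1)(s - 1)(s - 3) / [-48] = -(1/48)s^3 + (1/16)s^2 + (1/48)s - 1/16
L_1(s) = (s + 3)(s - 1)(s - 3) / [16] = (1/16)s^3 - (1/16)s^2 - (9/16)s + 9/16
L_2(s) = (s + 3)(s + 1)(s - 3) / [-16] = -(1/16)s^3 - (1/16)s^2 + (9/16)s + 9/16
L_3(s) = (s + 3)(s + 1)(s - 1) / [48] = (1/48)s^3 + (1/16)s^2 - (1/48)s - 1/16
h(s) = 9·L_0 + 8·L_1 + (-7)·L_2 + (-6)·L_3
  9·L_0(s) = -(3/16)s^3 + (9/16)s^2 + (3/16)s - 9/16
  8·L_1(s) = (1/2)s^3 - (1/2)s^2 - (9/2)s + 9/2
  (-7)·L_2(s) = (7/16)s^3 + (7/16)s^2 - (63/16)s - 63/16
  (-6)·L_3(s) = -(1/8)s^3 - (3/8)s^2 + (1/8)s + 3/8
Adding term by term: (5/8)s^3 + (1/8)s^2 - (65/8)s + 3/8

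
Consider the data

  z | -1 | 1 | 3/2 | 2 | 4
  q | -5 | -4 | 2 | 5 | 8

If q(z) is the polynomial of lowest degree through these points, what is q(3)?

81/25

Using Newton's divided-difference form:
q[-1,1] = (-4 - (-5)) / (1 - (-1)) = 1/2
q[1,3/2] = (2 - (-4)) / (3/2 - 1) = 12
q[3/2,2] = (5 - 2) / (2 - 3/2) = 6
q[2,4] = (8 - 5) / (4 - 2) = 3/2
q[-1,1,3/2] = (12 - 1/2) / (3/2 - (-1)) = 23/5
q[1,3/2,2] = (6 - 12) / (2 - 1) = -6
q[3/2,2,4] = (3/2 - 6) / (4 - 3/2) = -9/5
q[-1,1,3/2,2] = (-6 - 23/5) / (2 - (-1)) = -53/15
q[1,3/2,2,4] = (-9/5 - (-6)) / (4 - 1) = 7/5
q[-1,1,3/2,2,4] = (7/5 - (-53/15)) / (4 - (-1)) = 74/75
q(3) = -5 + (1/2)·(4) + (23/5)·(4)·(2) + (-53/15)·(4)·(2)·(3/2) + (74/75)·(4)·(2)·(3/2)·(1) = 81/25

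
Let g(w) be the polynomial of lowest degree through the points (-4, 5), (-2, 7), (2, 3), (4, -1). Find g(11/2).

Using Newton's divided-difference form:
g[-4,-2] = (7 - 5) / (-2 - (-4)) = 1
g[-2,2] = (3 - 7) / (2 - (-2)) = -1
g[2,4] = (-1 - 3) / (4 - 2) = -2
g[-4,-2,2] = (-1 - 1) / (2 - (-4)) = -1/3
g[-2,2,4] = (-2 - (-1)) / (4 - (-2)) = -1/6
g[-4,-2,2,4] = (-1/6 - (-1/3)) / (4 - (-4)) = 1/48
g(11/2) = 5 + 1·(19/2) + (-1/3)·(19/2)·(15/2) + (1/48)·(19/2)·(15/2)·(7/2) = -519/128

-519/128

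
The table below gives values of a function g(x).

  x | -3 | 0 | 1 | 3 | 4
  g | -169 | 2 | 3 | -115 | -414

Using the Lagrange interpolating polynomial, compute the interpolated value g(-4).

L_0(-4) = (-4)·(-5)·(-7)·(-8)/[(-3)·(-4)·(-6)·(-7)] = 20/9
L_1(-4) = (-1)·(-5)·(-7)·(-8)/[(3)·(-1)·(-3)·(-4)] = -70/9
L_2(-4) = (-1)·(-4)·(-7)·(-8)/[(4)·(1)·(-2)·(-3)] = 28/3
L_3(-4) = (-1)·(-4)·(-5)·(-8)/[(6)·(3)·(2)·(-1)] = -40/9
L_4(-4) = (-1)·(-4)·(-5)·(-7)/[(7)·(4)·(3)·(1)] = 5/3
Sum: (-169)·(20/9) + 2·(-70/9) + 3·(28/3) + (-115)·(-40/9) + (-414)·(5/3) = -542

-542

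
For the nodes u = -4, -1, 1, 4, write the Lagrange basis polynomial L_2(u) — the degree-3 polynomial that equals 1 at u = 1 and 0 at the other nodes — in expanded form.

L_2(u) = (u + 4)(u + 1)(u - 4) / [(5)·(2)·(-3)]
       = (u^3 + u^2 - 16u - 16) / (-30)

L_2(u) = -(1/30)u^3 - (1/30)u^2 + (8/15)u + 8/15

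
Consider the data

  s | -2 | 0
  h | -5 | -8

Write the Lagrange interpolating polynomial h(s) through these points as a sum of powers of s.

L_0(s) = s / [-2] = -(1/2)s
L_1(s) = (s + 2) / [2] = (1/2)s + 1
h(s) = (-5)·L_0 + (-8)·L_1
  (-5)·L_0(s) = (5/2)s
  (-8)·L_1(s) = -4s - 8
Adding term by term: -(3/2)s - 8

h(s) = -(3/2)s - 8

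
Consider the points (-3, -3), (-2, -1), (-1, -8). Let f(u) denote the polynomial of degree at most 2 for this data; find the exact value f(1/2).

-283/8

L_0(1/2) = (5/2)·(3/2)/[(-1)·(-2)] = 15/8
L_1(1/2) = (7/2)·(3/2)/[(1)·(-1)] = -21/4
L_2(1/2) = (7/2)·(5/2)/[(2)·(1)] = 35/8
Sum: (-3)·(15/8) + (-1)·(-21/4) + (-8)·(35/8) = -283/8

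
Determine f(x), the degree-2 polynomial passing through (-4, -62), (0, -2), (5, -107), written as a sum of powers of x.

f(x) = -4x^2 - x - 2

Build the Lagrange basis polynomials:
L_0(x) = x(x - 5) / [36] = (1/36)x^2 - (5/36)x
L_1(x) = (x + 4)(x - 5) / [-20] = -(1/20)x^2 + (1/20)x + 1
L_2(x) = (x + 4)x / [45] = (1/45)x^2 + (4/45)x
f(x) = (-62)·L_0 + (-2)·L_1 + (-107)·L_2
  (-62)·L_0(x) = -(31/18)x^2 + (155/18)x
  (-2)·L_1(x) = (1/10)x^2 - (1/10)x - 2
  (-107)·L_2(x) = -(107/45)x^2 - (428/45)x
Adding term by term: -4x^2 - x - 2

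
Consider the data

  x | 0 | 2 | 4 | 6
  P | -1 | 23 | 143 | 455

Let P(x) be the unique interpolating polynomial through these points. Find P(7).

713

Evaluate each Lagrange basis at x = 7:
L_0(7) = (5)·(3)·(1)/[(-2)·(-4)·(-6)] = -5/16
L_1(7) = (7)·(3)·(1)/[(2)·(-2)·(-4)] = 21/16
L_2(7) = (7)·(5)·(1)/[(4)·(2)·(-2)] = -35/16
L_3(7) = (7)·(5)·(3)/[(6)·(4)·(2)] = 35/16
Sum: (-1)·(-5/16) + 23·(21/16) + 143·(-35/16) + 455·(35/16) = 713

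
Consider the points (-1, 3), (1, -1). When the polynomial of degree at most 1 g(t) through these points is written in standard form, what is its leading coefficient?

L_0(t) = (t - 1) / [-2] = -(1/2)t + 1/2
L_1(t) = (t + 1) / [2] = (1/2)t + 1/2
g(t) = 3·L_0 + (-1)·L_1
Only the coefficient of t is needed; take it from each L_i and combine:
3·(-1/2) + (-1)·(1/2) = -2

-2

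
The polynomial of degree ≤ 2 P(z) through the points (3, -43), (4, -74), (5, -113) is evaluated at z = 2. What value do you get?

-20

Using Newton's divided-difference form:
P[3,4] = (-74 - (-43)) / (4 - 3) = -31
P[4,5] = (-113 - (-74)) / (5 - 4) = -39
P[3,4,5] = (-39 - (-31)) / (5 - 3) = -4
P(2) = -43 + (-31)·(-1) + (-4)·(-1)·(-2) = -20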